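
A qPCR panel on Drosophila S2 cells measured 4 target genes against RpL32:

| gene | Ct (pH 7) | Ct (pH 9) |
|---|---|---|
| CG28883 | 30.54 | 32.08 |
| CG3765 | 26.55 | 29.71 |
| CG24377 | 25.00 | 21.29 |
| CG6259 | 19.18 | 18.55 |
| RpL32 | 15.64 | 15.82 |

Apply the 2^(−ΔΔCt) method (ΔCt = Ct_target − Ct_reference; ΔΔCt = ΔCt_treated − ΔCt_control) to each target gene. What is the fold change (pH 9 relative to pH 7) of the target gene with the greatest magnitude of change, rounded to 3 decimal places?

CG28883: ΔΔCt = (32.08−15.82) − (30.54−15.64) = 16.26 − 14.90 = 1.36; fold change = 2^-1.36 = 0.390
CG3765: ΔΔCt = (29.71−15.82) − (26.55−15.64) = 13.89 − 10.91 = 2.98; fold change = 2^-2.98 = 0.127
CG24377: ΔΔCt = (21.29−15.82) − (25.00−15.64) = 5.47 − 9.36 = -3.89; fold change = 2^3.89 = 14.825
CG6259: ΔΔCt = (18.55−15.82) − (19.18−15.64) = 2.73 − 3.54 = -0.81; fold change = 2^0.81 = 1.753
CG24377 has the largest |ΔΔCt| = 3.89.

14.825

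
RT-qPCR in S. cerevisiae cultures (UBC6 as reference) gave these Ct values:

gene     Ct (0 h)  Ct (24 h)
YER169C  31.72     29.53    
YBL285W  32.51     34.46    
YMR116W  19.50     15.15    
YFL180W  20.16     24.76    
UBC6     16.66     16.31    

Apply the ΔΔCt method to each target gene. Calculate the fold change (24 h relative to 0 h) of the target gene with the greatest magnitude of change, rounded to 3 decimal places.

YER169C: ΔΔCt = (29.53−16.31) − (31.72−16.66) = 13.22 − 15.06 = -1.84; fold change = 2^1.84 = 3.580
YBL285W: ΔΔCt = (34.46−16.31) − (32.51−16.66) = 18.15 − 15.85 = 2.30; fold change = 2^-2.30 = 0.203
YMR116W: ΔΔCt = (15.15−16.31) − (19.50−16.66) = -1.16 − 2.84 = -4.00; fold change = 2^4.00 = 16.000
YFL180W: ΔΔCt = (24.76−16.31) − (20.16−16.66) = 8.45 − 3.50 = 4.95; fold change = 2^-4.95 = 0.032
YFL180W has the largest |ΔΔCt| = 4.95.

0.032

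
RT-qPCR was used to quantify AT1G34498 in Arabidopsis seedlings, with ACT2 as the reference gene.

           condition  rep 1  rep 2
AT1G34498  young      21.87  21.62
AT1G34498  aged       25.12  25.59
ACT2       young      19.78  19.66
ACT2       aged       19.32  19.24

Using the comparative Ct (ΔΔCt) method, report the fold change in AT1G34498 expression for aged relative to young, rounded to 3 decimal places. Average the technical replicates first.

Mean Ct: AT1G34498 young 21.745; AT1G34498 aged 25.355; ACT2 young 19.720; ACT2 aged 19.280
ΔCt(young) = 21.745 − 19.720 = 2.025
ΔCt(aged) = 25.355 − 19.280 = 6.075
ΔΔCt = 6.075 − 2.025 = 4.050
Fold change = 2^(−4.050) = 0.0604

0.060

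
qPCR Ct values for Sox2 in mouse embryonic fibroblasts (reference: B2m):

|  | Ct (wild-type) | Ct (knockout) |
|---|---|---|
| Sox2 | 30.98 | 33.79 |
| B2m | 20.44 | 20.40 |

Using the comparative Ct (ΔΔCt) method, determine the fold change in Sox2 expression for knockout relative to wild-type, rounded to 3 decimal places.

ΔCt(wild-type) = 30.980 − 20.440 = 10.540
ΔCt(knockout) = 33.790 − 20.400 = 13.390
ΔΔCt = 13.390 − 10.540 = 2.850
Fold change = 2^(−2.850) = 0.1387

0.139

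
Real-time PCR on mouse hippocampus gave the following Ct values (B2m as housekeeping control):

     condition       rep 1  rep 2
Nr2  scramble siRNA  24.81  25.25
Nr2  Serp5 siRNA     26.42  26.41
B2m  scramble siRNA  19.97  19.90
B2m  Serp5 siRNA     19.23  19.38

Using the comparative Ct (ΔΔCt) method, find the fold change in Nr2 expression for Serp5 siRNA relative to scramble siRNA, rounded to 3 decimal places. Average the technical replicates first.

0.247

Mean Ct: Nr2 scramble siRNA 25.030; Nr2 Serp5 siRNA 26.415; B2m scramble siRNA 19.935; B2m Serp5 siRNA 19.305
ΔCt(scramble siRNA) = 25.030 − 19.935 = 5.095
ΔCt(Serp5 siRNA) = 26.415 − 19.305 = 7.110
ΔΔCt = 7.110 − 5.095 = 2.015
Fold change = 2^(−2.015) = 0.2474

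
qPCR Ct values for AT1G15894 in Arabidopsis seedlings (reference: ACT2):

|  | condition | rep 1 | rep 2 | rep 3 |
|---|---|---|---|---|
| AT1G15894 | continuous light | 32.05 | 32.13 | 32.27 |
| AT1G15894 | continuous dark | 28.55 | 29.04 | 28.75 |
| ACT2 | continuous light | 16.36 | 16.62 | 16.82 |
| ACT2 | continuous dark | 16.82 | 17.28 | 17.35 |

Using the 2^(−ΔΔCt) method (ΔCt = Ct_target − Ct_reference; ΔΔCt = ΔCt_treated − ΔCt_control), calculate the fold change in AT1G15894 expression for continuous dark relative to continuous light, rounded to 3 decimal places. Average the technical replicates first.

15.137

Mean Ct: AT1G15894 continuous light 32.150; AT1G15894 continuous dark 28.780; ACT2 continuous light 16.600; ACT2 continuous dark 17.150
ΔCt(continuous light) = 32.150 − 16.600 = 15.550
ΔCt(continuous dark) = 28.780 − 17.150 = 11.630
ΔΔCt = 11.630 − 15.550 = -3.920
Fold change = 2^(−(-3.920)) = 2^3.920 = 15.1369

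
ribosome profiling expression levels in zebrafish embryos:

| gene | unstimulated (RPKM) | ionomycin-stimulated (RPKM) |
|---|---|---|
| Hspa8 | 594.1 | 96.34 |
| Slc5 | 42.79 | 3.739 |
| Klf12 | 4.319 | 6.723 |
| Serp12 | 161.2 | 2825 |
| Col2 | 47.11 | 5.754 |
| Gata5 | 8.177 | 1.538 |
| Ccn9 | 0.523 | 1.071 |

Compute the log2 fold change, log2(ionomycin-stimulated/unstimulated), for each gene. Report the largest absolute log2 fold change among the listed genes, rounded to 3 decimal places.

4.131

log2(96.34/594.1) = -2.624  (Hspa8)
log2(3.739/42.79) = -3.517  (Slc5)
log2(6.723/4.319) = 0.638  (Klf12)
log2(2825/161.2) = 4.131  (Serp12)
log2(5.754/47.11) = -3.033  (Col2)
log2(1.538/8.177) = -2.411  (Gata5)
log2(1.071/0.523) = 1.034  (Ccn9)
The largest magnitude belongs to Serp12.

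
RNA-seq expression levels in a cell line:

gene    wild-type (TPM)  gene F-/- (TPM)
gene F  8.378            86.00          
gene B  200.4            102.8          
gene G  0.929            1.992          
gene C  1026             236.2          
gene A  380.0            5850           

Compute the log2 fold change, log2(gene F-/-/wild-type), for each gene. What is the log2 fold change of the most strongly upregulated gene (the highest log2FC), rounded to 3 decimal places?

3.944

log2(86.00/8.378) = 3.360  (gene F)
log2(102.8/200.4) = -0.963  (gene B)
log2(1.992/0.929) = 1.100  (gene G)
log2(236.2/1026) = -2.119  (gene C)
log2(5850/380.0) = 3.944  (gene A)
gene A is most strongly upregulated.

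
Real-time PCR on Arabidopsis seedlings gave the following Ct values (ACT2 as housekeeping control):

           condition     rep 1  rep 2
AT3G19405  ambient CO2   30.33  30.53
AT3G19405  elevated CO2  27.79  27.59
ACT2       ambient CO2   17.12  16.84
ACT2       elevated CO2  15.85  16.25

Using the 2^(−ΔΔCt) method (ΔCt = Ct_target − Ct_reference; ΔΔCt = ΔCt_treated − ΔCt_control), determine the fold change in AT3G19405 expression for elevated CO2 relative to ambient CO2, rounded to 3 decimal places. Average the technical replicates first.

3.506

Mean Ct: AT3G19405 ambient CO2 30.430; AT3G19405 elevated CO2 27.690; ACT2 ambient CO2 16.980; ACT2 elevated CO2 16.050
ΔCt(ambient CO2) = 30.430 − 16.980 = 13.450
ΔCt(elevated CO2) = 27.690 − 16.050 = 11.640
ΔΔCt = 11.640 − 13.450 = -1.810
Fold change = 2^(−(-1.810)) = 2^1.810 = 3.5064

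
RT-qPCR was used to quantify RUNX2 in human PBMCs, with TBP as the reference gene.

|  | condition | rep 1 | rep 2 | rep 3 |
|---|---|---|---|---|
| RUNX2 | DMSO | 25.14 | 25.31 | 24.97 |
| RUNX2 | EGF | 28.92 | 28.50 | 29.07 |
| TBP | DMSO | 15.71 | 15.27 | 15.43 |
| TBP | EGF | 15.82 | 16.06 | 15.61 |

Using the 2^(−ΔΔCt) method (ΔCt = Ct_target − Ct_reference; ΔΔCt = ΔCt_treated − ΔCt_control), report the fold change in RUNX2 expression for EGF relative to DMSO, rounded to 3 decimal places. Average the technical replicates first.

Mean Ct: RUNX2 DMSO 25.140; RUNX2 EGF 28.830; TBP DMSO 15.470; TBP EGF 15.830
ΔCt(DMSO) = 25.140 − 15.470 = 9.670
ΔCt(EGF) = 28.830 − 15.830 = 13.000
ΔΔCt = 13.000 − 9.670 = 3.330
Fold change = 2^(−3.330) = 0.0994

0.099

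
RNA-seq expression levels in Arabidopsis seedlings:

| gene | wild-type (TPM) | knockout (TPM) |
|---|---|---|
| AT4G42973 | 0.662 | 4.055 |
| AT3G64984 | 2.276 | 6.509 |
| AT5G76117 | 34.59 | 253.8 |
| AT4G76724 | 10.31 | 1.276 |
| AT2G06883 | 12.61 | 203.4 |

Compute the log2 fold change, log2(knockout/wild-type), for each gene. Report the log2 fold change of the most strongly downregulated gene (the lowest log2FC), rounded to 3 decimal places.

log2(4.055/0.662) = 2.615  (AT4G42973)
log2(6.509/2.276) = 1.516  (AT3G64984)
log2(253.8/34.59) = 2.875  (AT5G76117)
log2(1.276/10.31) = -3.014  (AT4G76724)
log2(203.4/12.61) = 4.012  (AT2G06883)
AT4G76724 is most strongly downregulated.

-3.014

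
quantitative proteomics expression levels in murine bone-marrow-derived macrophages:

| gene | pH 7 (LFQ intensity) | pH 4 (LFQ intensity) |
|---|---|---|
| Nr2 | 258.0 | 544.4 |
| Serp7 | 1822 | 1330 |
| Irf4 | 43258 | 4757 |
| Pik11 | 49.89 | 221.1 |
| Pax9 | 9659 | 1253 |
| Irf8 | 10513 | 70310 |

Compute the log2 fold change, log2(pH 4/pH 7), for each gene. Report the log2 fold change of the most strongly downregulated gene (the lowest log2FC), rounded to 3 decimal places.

log2(544.4/258.0) = 1.077  (Nr2)
log2(1330/1822) = -0.454  (Serp7)
log2(4757/43258) = -3.185  (Irf4)
log2(221.1/49.89) = 2.148  (Pik11)
log2(1253/9659) = -2.946  (Pax9)
log2(70310/10513) = 2.742  (Irf8)
Irf4 is most strongly downregulated.

-3.185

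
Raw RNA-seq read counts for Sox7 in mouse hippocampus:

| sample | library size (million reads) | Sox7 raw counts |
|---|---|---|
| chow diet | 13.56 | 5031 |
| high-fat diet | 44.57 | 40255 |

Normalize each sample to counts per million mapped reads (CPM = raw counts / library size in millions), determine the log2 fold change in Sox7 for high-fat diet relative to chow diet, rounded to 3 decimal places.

1.284

CPM(chow diet) = 5031 / 13.56 = 371.0177
CPM(high-fat diet) = 40255 / 44.57 = 903.1860
Fold change = 903.1860 / 371.0177 = 2.43435
log2(2.43435) = 1.2835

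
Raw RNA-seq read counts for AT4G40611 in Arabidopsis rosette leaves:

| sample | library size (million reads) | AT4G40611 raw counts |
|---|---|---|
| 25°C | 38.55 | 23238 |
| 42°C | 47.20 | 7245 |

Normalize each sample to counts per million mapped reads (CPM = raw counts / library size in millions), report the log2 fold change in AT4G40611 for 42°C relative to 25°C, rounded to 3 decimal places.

-1.973

CPM(25°C) = 23238 / 38.55 = 602.8016
CPM(42°C) = 7245 / 47.20 = 153.4958
Fold change = 153.4958 / 602.8016 = 0.25464
log2(0.25464) = -1.9735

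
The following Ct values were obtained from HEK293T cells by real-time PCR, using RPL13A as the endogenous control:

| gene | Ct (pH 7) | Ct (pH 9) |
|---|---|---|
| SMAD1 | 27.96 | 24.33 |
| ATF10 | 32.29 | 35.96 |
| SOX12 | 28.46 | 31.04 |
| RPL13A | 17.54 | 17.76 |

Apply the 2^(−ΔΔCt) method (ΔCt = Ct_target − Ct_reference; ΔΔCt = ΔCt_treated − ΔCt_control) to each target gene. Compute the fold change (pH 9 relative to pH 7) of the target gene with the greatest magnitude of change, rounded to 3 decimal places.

14.420

SMAD1: ΔΔCt = (24.33−17.76) − (27.96−17.54) = 6.57 − 10.42 = -3.85; fold change = 2^3.85 = 14.420
ATF10: ΔΔCt = (35.96−17.76) − (32.29−17.54) = 18.20 − 14.75 = 3.45; fold change = 2^-3.45 = 0.092
SOX12: ΔΔCt = (31.04−17.76) − (28.46−17.54) = 13.28 − 10.92 = 2.36; fold change = 2^-2.36 = 0.195
SMAD1 has the largest |ΔΔCt| = 3.85.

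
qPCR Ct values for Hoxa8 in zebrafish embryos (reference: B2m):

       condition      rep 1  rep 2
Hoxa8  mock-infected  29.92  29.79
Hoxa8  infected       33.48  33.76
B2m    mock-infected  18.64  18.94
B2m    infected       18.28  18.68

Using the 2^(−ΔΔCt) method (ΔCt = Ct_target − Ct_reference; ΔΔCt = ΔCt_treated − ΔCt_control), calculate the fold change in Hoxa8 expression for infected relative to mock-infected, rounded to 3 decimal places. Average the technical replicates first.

0.059

Mean Ct: Hoxa8 mock-infected 29.855; Hoxa8 infected 33.620; B2m mock-infected 18.790; B2m infected 18.480
ΔCt(mock-infected) = 29.855 − 18.790 = 11.065
ΔCt(infected) = 33.620 − 18.480 = 15.140
ΔΔCt = 15.140 − 11.065 = 4.075
Fold change = 2^(−4.075) = 0.0593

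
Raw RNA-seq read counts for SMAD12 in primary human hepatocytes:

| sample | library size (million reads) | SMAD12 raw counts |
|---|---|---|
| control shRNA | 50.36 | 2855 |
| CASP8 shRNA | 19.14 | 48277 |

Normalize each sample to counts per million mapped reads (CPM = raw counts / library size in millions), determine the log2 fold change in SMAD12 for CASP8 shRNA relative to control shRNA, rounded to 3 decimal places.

5.475

CPM(control shRNA) = 2855 / 50.36 = 56.6918
CPM(CASP8 shRNA) = 48277 / 19.14 = 2522.3093
Fold change = 2522.3093 / 56.6918 = 44.49159
log2(44.49159) = 5.4755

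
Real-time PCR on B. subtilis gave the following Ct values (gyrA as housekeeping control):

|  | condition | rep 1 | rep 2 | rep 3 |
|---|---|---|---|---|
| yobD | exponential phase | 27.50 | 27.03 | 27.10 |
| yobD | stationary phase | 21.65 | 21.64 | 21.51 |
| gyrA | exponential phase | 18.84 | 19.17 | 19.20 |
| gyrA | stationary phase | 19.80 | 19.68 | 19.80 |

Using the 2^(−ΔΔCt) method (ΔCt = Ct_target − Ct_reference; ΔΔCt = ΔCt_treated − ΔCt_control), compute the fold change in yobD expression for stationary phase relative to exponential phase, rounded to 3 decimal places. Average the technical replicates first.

78.793

Mean Ct: yobD exponential phase 27.210; yobD stationary phase 21.600; gyrA exponential phase 19.070; gyrA stationary phase 19.760
ΔCt(exponential phase) = 27.210 − 19.070 = 8.140
ΔCt(stationary phase) = 21.600 − 19.760 = 1.840
ΔΔCt = 1.840 − 8.140 = -6.300
Fold change = 2^(−(-6.300)) = 2^6.300 = 78.7932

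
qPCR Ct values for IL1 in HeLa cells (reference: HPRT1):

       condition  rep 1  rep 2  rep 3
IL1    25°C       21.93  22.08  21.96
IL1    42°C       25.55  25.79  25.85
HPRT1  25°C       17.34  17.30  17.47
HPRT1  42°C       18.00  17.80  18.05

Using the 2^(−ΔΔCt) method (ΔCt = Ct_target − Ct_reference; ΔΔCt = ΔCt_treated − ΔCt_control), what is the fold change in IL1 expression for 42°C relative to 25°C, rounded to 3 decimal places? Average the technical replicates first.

Mean Ct: IL1 25°C 21.990; IL1 42°C 25.730; HPRT1 25°C 17.370; HPRT1 42°C 17.950
ΔCt(25°C) = 21.990 − 17.370 = 4.620
ΔCt(42°C) = 25.730 − 17.950 = 7.780
ΔΔCt = 7.780 − 4.620 = 3.160
Fold change = 2^(−3.160) = 0.1119

0.112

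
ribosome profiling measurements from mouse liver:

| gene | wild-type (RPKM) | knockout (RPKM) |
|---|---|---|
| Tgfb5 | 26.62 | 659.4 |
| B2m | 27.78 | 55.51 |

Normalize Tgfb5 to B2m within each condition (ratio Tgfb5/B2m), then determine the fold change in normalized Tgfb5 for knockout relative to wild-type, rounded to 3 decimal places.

Tgfb5/B2m (wild-type) = 26.62 / 27.78 = 0.95824
Tgfb5/B2m (knockout) = 659.4 / 55.51 = 11.879
Fold change = 11.879 / 0.95824 = 12.3966

12.397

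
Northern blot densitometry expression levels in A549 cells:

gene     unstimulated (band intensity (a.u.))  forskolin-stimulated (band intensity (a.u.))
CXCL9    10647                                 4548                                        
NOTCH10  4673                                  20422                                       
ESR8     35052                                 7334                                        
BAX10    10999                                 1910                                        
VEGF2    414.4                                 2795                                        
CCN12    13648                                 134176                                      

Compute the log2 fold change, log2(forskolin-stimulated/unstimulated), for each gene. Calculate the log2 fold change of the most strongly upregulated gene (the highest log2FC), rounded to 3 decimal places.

3.297

log2(4548/10647) = -1.227  (CXCL9)
log2(20422/4673) = 2.128  (NOTCH10)
log2(7334/35052) = -2.257  (ESR8)
log2(1910/10999) = -2.526  (BAX10)
log2(2795/414.4) = 2.754  (VEGF2)
log2(134176/13648) = 3.297  (CCN12)
CCN12 is most strongly upregulated.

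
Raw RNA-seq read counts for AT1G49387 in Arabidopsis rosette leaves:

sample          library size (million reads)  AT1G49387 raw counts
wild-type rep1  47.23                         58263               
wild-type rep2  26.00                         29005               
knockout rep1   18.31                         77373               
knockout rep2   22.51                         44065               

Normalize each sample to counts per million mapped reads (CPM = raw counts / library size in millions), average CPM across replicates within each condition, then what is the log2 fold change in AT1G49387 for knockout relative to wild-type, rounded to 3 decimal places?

CPM(wild-type rep1) = 58263 / 47.23 = 1233.6015
CPM(wild-type rep2) = 29005 / 26.00 = 1115.5769
CPM(knockout rep1) = 77373 / 18.31 = 4225.7236
CPM(knockout rep2) = 44065 / 22.51 = 1957.5744
mean CPM(wild-type) = 1174.5892; mean CPM(knockout) = 3091.6490
Fold change = 3091.6490 / 1174.5892 = 2.63211
log2(2.63211) = 1.3962

1.396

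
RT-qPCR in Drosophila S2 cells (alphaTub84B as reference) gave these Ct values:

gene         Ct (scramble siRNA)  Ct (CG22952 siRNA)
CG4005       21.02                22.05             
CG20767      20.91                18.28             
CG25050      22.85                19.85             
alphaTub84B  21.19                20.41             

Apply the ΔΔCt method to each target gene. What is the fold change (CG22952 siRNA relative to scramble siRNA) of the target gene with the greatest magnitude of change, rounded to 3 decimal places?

4.659

CG4005: ΔΔCt = (22.05−20.41) − (21.02−21.19) = 1.64 − (-0.17) = 1.81; fold change = 2^-1.81 = 0.285
CG20767: ΔΔCt = (18.28−20.41) − (20.91−21.19) = -2.13 − (-0.28) = -1.85; fold change = 2^1.85 = 3.605
CG25050: ΔΔCt = (19.85−20.41) − (22.85−21.19) = -0.56 − 1.66 = -2.22; fold change = 2^2.22 = 4.659
CG25050 has the largest |ΔΔCt| = 2.22.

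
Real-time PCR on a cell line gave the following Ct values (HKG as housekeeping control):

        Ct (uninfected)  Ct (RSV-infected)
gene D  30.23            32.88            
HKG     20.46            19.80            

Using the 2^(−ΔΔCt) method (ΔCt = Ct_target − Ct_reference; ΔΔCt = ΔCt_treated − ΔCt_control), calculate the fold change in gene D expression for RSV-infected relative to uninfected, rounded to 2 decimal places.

ΔCt(uninfected) = 30.230 − 20.460 = 9.770
ΔCt(RSV-infected) = 32.880 − 19.800 = 13.080
ΔΔCt = 13.080 − 9.770 = 3.310
Fold change = 2^(−3.310) = 0.101

0.10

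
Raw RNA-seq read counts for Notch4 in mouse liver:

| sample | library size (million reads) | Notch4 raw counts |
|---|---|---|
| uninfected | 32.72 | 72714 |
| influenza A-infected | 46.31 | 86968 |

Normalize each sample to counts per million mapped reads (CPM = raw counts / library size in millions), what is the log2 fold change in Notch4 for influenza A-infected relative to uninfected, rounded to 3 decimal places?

CPM(uninfected) = 72714 / 32.72 = 2222.3105
CPM(influenza A-infected) = 86968 / 46.31 = 1877.9529
Fold change = 1877.9529 / 2222.3105 = 0.84505
log2(0.84505) = -0.2429

-0.243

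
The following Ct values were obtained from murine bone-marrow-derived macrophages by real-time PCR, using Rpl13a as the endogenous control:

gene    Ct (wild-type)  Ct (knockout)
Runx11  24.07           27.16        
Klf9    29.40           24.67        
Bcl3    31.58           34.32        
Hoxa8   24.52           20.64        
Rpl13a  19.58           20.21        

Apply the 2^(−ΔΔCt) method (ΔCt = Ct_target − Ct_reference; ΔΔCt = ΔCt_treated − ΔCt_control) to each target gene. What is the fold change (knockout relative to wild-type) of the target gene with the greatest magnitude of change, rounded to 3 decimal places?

41.070

Runx11: ΔΔCt = (27.16−20.21) − (24.07−19.58) = 6.95 − 4.49 = 2.46; fold change = 2^-2.46 = 0.182
Klf9: ΔΔCt = (24.67−20.21) − (29.40−19.58) = 4.46 − 9.82 = -5.36; fold change = 2^5.36 = 41.070
Bcl3: ΔΔCt = (34.32−20.21) − (31.58−19.58) = 14.11 − 12.00 = 2.11; fold change = 2^-2.11 = 0.232
Hoxa8: ΔΔCt = (20.64−20.21) − (24.52−19.58) = 0.43 − 4.94 = -4.51; fold change = 2^4.51 = 22.785
Klf9 has the largest |ΔΔCt| = 5.36.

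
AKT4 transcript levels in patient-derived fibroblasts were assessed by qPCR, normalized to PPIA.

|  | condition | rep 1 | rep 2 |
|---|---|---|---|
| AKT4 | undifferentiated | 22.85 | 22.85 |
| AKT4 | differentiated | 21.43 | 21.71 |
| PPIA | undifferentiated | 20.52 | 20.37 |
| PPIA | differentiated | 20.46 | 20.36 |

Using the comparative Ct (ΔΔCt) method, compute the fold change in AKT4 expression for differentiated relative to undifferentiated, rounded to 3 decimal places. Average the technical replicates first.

2.370

Mean Ct: AKT4 undifferentiated 22.850; AKT4 differentiated 21.570; PPIA undifferentiated 20.445; PPIA differentiated 20.410
ΔCt(undifferentiated) = 22.850 − 20.445 = 2.405
ΔCt(differentiated) = 21.570 − 20.410 = 1.160
ΔΔCt = 1.160 − 2.405 = -1.245
Fold change = 2^(−(-1.245)) = 2^1.245 = 2.3702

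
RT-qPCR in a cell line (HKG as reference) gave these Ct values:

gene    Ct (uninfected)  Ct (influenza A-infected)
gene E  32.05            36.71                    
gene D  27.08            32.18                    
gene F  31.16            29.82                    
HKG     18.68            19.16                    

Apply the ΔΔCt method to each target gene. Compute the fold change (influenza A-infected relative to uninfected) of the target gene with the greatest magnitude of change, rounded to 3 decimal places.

0.041

gene E: ΔΔCt = (36.71−19.16) − (32.05−18.68) = 17.55 − 13.37 = 4.18; fold change = 2^-4.18 = 0.055
gene D: ΔΔCt = (32.18−19.16) − (27.08−18.68) = 13.02 − 8.40 = 4.62; fold change = 2^-4.62 = 0.041
gene F: ΔΔCt = (29.82−19.16) − (31.16−18.68) = 10.66 − 12.48 = -1.82; fold change = 2^1.82 = 3.531
gene D has the largest |ΔΔCt| = 4.62.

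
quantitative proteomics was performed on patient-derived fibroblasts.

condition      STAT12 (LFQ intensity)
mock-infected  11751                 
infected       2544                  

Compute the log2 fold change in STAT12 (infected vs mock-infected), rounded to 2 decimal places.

Fold change = 2544 / 11751 = 0.2165
log2(0.2165) = -2.208

-2.21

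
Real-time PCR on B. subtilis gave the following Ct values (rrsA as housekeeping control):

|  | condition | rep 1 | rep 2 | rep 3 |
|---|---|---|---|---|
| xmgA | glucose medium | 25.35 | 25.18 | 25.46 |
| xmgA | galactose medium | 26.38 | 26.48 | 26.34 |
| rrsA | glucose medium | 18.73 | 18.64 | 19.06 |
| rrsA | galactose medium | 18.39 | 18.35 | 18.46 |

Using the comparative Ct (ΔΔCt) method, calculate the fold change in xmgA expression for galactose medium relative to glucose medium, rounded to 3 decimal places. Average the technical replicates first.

Mean Ct: xmgA glucose medium 25.330; xmgA galactose medium 26.400; rrsA glucose medium 18.810; rrsA galactose medium 18.400
ΔCt(glucose medium) = 25.330 − 18.810 = 6.520
ΔCt(galactose medium) = 26.400 − 18.400 = 8.000
ΔΔCt = 8.000 − 6.520 = 1.480
Fold change = 2^(−1.480) = 0.3585

0.358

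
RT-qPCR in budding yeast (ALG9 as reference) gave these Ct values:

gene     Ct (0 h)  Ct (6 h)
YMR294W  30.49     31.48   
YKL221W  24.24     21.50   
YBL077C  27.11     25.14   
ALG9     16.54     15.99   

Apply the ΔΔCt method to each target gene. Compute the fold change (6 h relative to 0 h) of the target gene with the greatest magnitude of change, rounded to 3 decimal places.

4.563

YMR294W: ΔΔCt = (31.48−15.99) − (30.49−16.54) = 15.49 − 13.95 = 1.54; fold change = 2^-1.54 = 0.344
YKL221W: ΔΔCt = (21.50−15.99) − (24.24−16.54) = 5.51 − 7.70 = -2.19; fold change = 2^2.19 = 4.563
YBL077C: ΔΔCt = (25.14−15.99) − (27.11−16.54) = 9.15 − 10.57 = -1.42; fold change = 2^1.42 = 2.676
YKL221W has the largest |ΔΔCt| = 2.19.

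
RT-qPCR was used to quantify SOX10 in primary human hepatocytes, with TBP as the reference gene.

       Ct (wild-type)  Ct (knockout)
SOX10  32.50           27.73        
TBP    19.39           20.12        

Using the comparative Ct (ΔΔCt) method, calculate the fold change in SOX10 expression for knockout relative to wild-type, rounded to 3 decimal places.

45.255

ΔCt(wild-type) = 32.500 − 19.390 = 13.110
ΔCt(knockout) = 27.730 − 20.120 = 7.610
ΔΔCt = 7.610 − 13.110 = -5.500
Fold change = 2^(−(-5.500)) = 2^5.500 = 45.2548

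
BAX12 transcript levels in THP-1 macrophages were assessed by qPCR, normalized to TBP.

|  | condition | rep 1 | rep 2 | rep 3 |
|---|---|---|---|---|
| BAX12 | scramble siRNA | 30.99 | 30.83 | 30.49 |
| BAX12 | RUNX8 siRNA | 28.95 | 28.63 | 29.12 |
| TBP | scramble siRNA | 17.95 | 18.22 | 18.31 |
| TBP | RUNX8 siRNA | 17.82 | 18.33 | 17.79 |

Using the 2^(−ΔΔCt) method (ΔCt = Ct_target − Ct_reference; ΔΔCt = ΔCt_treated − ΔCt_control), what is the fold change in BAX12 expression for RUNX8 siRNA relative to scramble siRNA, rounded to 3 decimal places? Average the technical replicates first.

3.227

Mean Ct: BAX12 scramble siRNA 30.770; BAX12 RUNX8 siRNA 28.900; TBP scramble siRNA 18.160; TBP RUNX8 siRNA 17.980
ΔCt(scramble siRNA) = 30.770 − 18.160 = 12.610
ΔCt(RUNX8 siRNA) = 28.900 − 17.980 = 10.920
ΔΔCt = 10.920 − 12.610 = -1.690
Fold change = 2^(−(-1.690)) = 2^1.690 = 3.2266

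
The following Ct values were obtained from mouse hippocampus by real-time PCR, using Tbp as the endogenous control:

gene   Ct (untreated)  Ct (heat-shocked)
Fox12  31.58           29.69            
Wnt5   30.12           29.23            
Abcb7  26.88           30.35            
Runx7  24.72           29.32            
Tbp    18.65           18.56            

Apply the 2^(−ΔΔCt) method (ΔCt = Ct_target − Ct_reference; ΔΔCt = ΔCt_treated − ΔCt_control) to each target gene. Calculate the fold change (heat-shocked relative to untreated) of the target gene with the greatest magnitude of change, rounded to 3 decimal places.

Fox12: ΔΔCt = (29.69−18.56) − (31.58−18.65) = 11.13 − 12.93 = -1.80; fold change = 2^1.80 = 3.482
Wnt5: ΔΔCt = (29.23−18.56) − (30.12−18.65) = 10.67 − 11.47 = -0.80; fold change = 2^0.80 = 1.741
Abcb7: ΔΔCt = (30.35−18.56) − (26.88−18.65) = 11.79 − 8.23 = 3.56; fold change = 2^-3.56 = 0.085
Runx7: ΔΔCt = (29.32−18.56) − (24.72−18.65) = 10.76 − 6.07 = 4.69; fold change = 2^-4.69 = 0.039
Runx7 has the largest |ΔΔCt| = 4.69.

0.039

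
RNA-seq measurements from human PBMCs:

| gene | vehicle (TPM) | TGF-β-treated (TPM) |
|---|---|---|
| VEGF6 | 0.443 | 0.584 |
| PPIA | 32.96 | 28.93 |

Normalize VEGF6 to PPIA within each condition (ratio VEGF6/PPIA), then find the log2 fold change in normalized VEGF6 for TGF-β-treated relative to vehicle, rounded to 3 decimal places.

0.587

VEGF6/PPIA (vehicle) = 0.443 / 32.96 = 0.013441
VEGF6/PPIA (TGF-β-treated) = 0.584 / 28.93 = 0.020187
Fold change = 0.020187 / 0.013441 = 1.5019
log2(1.5019) = 0.5868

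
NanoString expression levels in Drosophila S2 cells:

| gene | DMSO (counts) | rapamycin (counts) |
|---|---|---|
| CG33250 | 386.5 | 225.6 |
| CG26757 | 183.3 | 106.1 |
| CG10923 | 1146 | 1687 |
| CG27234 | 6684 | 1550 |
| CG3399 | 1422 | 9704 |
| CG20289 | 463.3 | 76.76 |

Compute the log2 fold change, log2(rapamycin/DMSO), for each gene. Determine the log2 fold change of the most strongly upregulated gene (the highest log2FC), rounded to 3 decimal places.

log2(225.6/386.5) = -0.777  (CG33250)
log2(106.1/183.3) = -0.789  (CG26757)
log2(1687/1146) = 0.558  (CG10923)
log2(1550/6684) = -2.108  (CG27234)
log2(9704/1422) = 2.771  (CG3399)
log2(76.76/463.3) = -2.594  (CG20289)
CG3399 is most strongly upregulated.

2.771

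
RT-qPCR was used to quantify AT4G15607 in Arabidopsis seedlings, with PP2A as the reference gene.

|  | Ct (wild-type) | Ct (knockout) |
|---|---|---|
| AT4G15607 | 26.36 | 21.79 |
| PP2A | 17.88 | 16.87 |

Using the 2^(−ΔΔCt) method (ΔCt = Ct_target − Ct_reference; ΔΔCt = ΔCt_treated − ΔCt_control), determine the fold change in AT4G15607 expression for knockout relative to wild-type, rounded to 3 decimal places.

11.794

ΔCt(wild-type) = 26.360 − 17.880 = 8.480
ΔCt(knockout) = 21.790 − 16.870 = 4.920
ΔΔCt = 4.920 − 8.480 = -3.560
Fold change = 2^(−(-3.560)) = 2^3.560 = 11.7942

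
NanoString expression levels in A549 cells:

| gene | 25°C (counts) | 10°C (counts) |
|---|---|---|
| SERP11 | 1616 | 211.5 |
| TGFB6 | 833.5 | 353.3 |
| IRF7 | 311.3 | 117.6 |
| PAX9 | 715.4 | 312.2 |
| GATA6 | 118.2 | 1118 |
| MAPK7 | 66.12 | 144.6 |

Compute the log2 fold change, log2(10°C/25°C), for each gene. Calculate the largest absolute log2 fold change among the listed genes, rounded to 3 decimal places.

3.242

log2(211.5/1616) = -2.934  (SERP11)
log2(353.3/833.5) = -1.238  (TGFB6)
log2(117.6/311.3) = -1.404  (IRF7)
log2(312.2/715.4) = -1.196  (PAX9)
log2(1118/118.2) = 3.242  (GATA6)
log2(144.6/66.12) = 1.129  (MAPK7)
The largest magnitude belongs to GATA6.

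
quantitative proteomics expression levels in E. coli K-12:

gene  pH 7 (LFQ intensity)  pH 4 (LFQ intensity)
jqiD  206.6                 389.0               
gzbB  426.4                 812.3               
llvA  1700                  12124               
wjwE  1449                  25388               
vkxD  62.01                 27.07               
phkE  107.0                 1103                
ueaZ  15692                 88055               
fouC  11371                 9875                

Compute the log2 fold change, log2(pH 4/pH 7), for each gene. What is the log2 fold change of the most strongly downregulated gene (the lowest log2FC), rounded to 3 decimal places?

log2(389.0/206.6) = 0.913  (jqiD)
log2(812.3/426.4) = 0.930  (gzbB)
log2(12124/1700) = 2.834  (llvA)
log2(25388/1449) = 4.131  (wjwE)
log2(27.07/62.01) = -1.196  (vkxD)
log2(1103/107.0) = 3.366  (phkE)
log2(88055/15692) = 2.488  (ueaZ)
log2(9875/11371) = -0.204  (fouC)
vkxD is most strongly downregulated.

-1.196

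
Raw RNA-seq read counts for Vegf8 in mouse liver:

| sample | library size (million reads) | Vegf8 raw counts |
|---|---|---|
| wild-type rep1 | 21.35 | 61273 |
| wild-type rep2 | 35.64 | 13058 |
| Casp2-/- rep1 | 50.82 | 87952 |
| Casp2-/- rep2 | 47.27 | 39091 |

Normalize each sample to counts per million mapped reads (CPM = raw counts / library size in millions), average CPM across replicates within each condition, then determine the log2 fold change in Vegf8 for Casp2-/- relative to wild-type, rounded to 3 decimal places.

CPM(wild-type rep1) = 61273 / 21.35 = 2869.9297
CPM(wild-type rep2) = 13058 / 35.64 = 366.3861
CPM(Casp2-/- rep1) = 87952 / 50.82 = 1730.6572
CPM(Casp2-/- rep2) = 39091 / 47.27 = 826.9727
mean CPM(wild-type) = 1618.1579; mean CPM(Casp2-/-) = 1278.8150
Fold change = 1278.8150 / 1618.1579 = 0.79029
log2(0.79029) = -0.3395

-0.340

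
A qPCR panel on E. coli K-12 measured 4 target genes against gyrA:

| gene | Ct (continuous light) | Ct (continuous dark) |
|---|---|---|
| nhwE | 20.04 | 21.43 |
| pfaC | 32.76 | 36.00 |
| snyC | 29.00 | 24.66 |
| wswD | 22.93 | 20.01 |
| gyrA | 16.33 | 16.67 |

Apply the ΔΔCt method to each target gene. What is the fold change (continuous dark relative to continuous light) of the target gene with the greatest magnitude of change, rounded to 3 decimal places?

25.634

nhwE: ΔΔCt = (21.43−16.67) − (20.04−16.33) = 4.76 − 3.71 = 1.05; fold change = 2^-1.05 = 0.483
pfaC: ΔΔCt = (36.00−16.67) − (32.76−16.33) = 19.33 − 16.43 = 2.90; fold change = 2^-2.90 = 0.134
snyC: ΔΔCt = (24.66−16.67) − (29.00−16.33) = 7.99 − 12.67 = -4.68; fold change = 2^4.68 = 25.634
wswD: ΔΔCt = (20.01−16.67) − (22.93−16.33) = 3.34 − 6.60 = -3.26; fold change = 2^3.26 = 9.580
snyC has the largest |ΔΔCt| = 4.68.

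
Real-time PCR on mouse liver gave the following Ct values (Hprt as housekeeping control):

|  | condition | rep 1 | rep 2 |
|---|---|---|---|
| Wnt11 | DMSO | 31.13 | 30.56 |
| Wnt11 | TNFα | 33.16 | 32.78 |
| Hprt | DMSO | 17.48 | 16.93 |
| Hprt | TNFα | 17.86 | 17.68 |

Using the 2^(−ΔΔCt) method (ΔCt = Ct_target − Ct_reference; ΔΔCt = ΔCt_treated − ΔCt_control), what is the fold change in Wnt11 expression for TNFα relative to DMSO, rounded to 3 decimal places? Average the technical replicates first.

0.339

Mean Ct: Wnt11 DMSO 30.845; Wnt11 TNFα 32.970; Hprt DMSO 17.205; Hprt TNFα 17.770
ΔCt(DMSO) = 30.845 − 17.205 = 13.640
ΔCt(TNFα) = 32.970 − 17.770 = 15.200
ΔΔCt = 15.200 − 13.640 = 1.560
Fold change = 2^(−1.560) = 0.3392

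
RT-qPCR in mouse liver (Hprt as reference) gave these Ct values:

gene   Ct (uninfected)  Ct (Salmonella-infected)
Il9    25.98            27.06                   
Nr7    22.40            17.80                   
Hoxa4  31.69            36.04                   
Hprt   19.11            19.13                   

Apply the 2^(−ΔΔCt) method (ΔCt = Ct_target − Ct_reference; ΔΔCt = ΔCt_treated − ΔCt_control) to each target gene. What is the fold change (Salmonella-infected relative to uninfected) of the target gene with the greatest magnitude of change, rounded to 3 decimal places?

24.590

Il9: ΔΔCt = (27.06−19.13) − (25.98−19.11) = 7.93 − 6.87 = 1.06; fold change = 2^-1.06 = 0.480
Nr7: ΔΔCt = (17.80−19.13) − (22.40−19.11) = -1.33 − 3.29 = -4.62; fold change = 2^4.62 = 24.590
Hoxa4: ΔΔCt = (36.04−19.13) − (31.69−19.11) = 16.91 − 12.58 = 4.33; fold change = 2^-4.33 = 0.050
Nr7 has the largest |ΔΔCt| = 4.62.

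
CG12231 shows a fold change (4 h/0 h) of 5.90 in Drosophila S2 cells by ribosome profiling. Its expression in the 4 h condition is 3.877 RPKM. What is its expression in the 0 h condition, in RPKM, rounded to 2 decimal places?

0.66

0 h expression = 3.877 / 5.90 = 0.66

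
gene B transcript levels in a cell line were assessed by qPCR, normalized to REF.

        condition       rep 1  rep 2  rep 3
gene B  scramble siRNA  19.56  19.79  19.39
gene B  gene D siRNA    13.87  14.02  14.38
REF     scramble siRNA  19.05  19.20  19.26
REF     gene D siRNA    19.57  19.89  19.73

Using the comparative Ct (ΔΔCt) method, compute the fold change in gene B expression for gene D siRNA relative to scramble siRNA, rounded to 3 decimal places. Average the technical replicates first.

Mean Ct: gene B scramble siRNA 19.580; gene B gene D siRNA 14.090; REF scramble siRNA 19.170; REF gene D siRNA 19.730
ΔCt(scramble siRNA) = 19.580 − 19.170 = 0.410
ΔCt(gene D siRNA) = 14.090 − 19.730 = -5.640
ΔΔCt = -5.640 − 0.410 = -6.050
Fold change = 2^(−(-6.050)) = 2^6.050 = 66.2570

66.257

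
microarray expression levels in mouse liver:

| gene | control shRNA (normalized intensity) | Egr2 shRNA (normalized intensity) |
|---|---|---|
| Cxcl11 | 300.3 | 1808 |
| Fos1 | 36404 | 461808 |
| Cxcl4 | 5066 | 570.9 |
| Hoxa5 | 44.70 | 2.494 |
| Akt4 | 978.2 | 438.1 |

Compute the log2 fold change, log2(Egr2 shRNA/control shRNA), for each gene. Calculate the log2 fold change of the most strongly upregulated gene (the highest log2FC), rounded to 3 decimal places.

log2(1808/300.3) = 2.590  (Cxcl11)
log2(461808/36404) = 3.665  (Fos1)
log2(570.9/5066) = -3.150  (Cxcl4)
log2(2.494/44.70) = -4.164  (Hoxa5)
log2(438.1/978.2) = -1.159  (Akt4)
Fos1 is most strongly upregulated.

3.665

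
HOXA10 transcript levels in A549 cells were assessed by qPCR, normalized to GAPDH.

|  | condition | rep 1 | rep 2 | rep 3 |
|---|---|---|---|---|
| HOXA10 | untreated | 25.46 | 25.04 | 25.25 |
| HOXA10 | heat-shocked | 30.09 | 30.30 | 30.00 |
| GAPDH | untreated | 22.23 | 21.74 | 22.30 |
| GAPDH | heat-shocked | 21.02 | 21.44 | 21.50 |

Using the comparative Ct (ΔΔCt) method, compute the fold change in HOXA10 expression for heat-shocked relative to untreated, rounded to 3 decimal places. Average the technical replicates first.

Mean Ct: HOXA10 untreated 25.250; HOXA10 heat-shocked 30.130; GAPDH untreated 22.090; GAPDH heat-shocked 21.320
ΔCt(untreated) = 25.250 − 22.090 = 3.160
ΔCt(heat-shocked) = 30.130 − 21.320 = 8.810
ΔΔCt = 8.810 − 3.160 = 5.650
Fold change = 2^(−5.650) = 0.0199

0.020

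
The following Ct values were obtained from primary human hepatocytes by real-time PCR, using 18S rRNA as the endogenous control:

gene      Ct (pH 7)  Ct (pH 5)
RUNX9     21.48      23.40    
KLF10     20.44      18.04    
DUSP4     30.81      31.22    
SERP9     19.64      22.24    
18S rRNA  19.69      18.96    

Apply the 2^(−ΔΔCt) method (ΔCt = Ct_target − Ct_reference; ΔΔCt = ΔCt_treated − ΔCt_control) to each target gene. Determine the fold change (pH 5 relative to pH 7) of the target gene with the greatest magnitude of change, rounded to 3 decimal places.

0.099

RUNX9: ΔΔCt = (23.40−18.96) − (21.48−19.69) = 4.44 − 1.79 = 2.65; fold change = 2^-2.65 = 0.159
KLF10: ΔΔCt = (18.04−18.96) − (20.44−19.69) = -0.92 − 0.75 = -1.67; fold change = 2^1.67 = 3.182
DUSP4: ΔΔCt = (31.22−18.96) − (30.81−19.69) = 12.26 − 11.12 = 1.14; fold change = 2^-1.14 = 0.454
SERP9: ΔΔCt = (22.24−18.96) − (19.64−19.69) = 3.28 − (-0.05) = 3.33; fold change = 2^-3.33 = 0.099
SERP9 has the largest |ΔΔCt| = 3.33.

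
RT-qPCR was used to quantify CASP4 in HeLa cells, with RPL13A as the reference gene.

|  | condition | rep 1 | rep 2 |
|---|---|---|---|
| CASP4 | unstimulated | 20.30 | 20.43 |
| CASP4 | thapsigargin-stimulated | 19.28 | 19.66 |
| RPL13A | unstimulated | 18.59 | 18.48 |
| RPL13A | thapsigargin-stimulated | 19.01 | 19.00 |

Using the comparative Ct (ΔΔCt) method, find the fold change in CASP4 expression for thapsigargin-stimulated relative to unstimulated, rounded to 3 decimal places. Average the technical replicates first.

Mean Ct: CASP4 unstimulated 20.365; CASP4 thapsigargin-stimulated 19.470; RPL13A unstimulated 18.535; RPL13A thapsigargin-stimulated 19.005
ΔCt(unstimulated) = 20.365 − 18.535 = 1.830
ΔCt(thapsigargin-stimulated) = 19.470 − 19.005 = 0.465
ΔΔCt = 0.465 − 1.830 = -1.365
Fold change = 2^(−(-1.365)) = 2^1.365 = 2.5758

2.576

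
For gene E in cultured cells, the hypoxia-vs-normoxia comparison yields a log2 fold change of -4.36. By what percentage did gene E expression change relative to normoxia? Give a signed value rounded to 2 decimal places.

-95.13%

Fold change = 2^(-4.36) = 0.0487
Percent change = (FC − 1) × 100% = (0.0487 − 1) × 100 = -95.13%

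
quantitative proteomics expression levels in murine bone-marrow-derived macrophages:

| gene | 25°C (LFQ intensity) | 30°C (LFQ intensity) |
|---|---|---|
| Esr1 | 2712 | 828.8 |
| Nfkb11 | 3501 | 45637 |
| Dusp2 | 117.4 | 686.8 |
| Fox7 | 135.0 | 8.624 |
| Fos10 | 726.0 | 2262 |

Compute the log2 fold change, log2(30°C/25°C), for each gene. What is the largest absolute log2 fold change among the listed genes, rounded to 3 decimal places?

log2(828.8/2712) = -1.710  (Esr1)
log2(45637/3501) = 3.704  (Nfkb11)
log2(686.8/117.4) = 2.548  (Dusp2)
log2(8.624/135.0) = -3.968  (Fox7)
log2(2262/726.0) = 1.640  (Fos10)
The largest magnitude belongs to Fox7.

3.968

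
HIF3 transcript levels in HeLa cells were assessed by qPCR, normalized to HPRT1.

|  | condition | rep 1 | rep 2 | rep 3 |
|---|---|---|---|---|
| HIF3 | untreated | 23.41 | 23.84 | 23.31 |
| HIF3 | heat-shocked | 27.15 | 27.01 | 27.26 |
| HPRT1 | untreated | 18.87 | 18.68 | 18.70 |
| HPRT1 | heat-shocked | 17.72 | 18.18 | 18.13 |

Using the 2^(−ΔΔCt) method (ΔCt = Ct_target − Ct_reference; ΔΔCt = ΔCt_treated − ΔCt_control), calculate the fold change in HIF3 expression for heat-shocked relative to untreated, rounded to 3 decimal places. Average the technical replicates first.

0.049

Mean Ct: HIF3 untreated 23.520; HIF3 heat-shocked 27.140; HPRT1 untreated 18.750; HPRT1 heat-shocked 18.010
ΔCt(untreated) = 23.520 − 18.750 = 4.770
ΔCt(heat-shocked) = 27.140 − 18.010 = 9.130
ΔΔCt = 9.130 − 4.770 = 4.360
Fold change = 2^(−4.360) = 0.0487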